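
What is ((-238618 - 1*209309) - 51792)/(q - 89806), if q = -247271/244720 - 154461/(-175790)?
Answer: 716585865620240/128779983676199 ≈ 5.5644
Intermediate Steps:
q = -566807317/4301932880 (q = -247271*1/244720 - 154461*(-1/175790) = -247271/244720 + 154461/175790 = -566807317/4301932880 ≈ -0.13176)
((-238618 - 1*209309) - 51792)/(q - 89806) = ((-238618 - 1*209309) - 51792)/(-566807317/4301932880 - 89806) = ((-238618 - 209309) - 51792)/(-386339951028597/4301932880) = (-447927 - 51792)*(-4301932880/386339951028597) = -499719*(-4301932880/386339951028597) = 716585865620240/128779983676199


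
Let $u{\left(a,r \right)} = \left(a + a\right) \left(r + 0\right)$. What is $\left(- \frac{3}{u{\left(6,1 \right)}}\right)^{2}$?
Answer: $\frac{1}{16} \approx 0.0625$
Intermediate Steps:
$u{\left(a,r \right)} = 2 a r$
$\left(- \frac{3}{u{\left(6,1 \right)}}\right)^{2} = \left(- \frac{3}{2 \cdot 6 \cdot 1}\right)^{2} = \left(- \frac{3}{12}\right)^{2} = \left(\left(-3\right) \frac{1}{12}\right)^{2} = \left(- \frac{1}{4}\right)^{2} = \frac{1}{16}$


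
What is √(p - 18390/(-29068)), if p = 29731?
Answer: √37162281214/1118 ≈ 172.43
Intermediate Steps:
√(p - 18390/(-29068)) = √(29731 - 18390/(-29068)) = √(29731 - 18390*(-1/29068)) = √(29731 + 9195/14534) = √(432119549/14534) = √37162281214/1118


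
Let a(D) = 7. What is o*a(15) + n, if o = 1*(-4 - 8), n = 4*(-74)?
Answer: -380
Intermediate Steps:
n = -296
o = -12 (o = 1*(-12) = -12)
o*a(15) + n = -12*7 - 296 = -84 - 296 = -380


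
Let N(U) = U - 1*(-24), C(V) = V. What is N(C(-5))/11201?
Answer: 19/11201 ≈ 0.0016963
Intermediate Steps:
N(U) = 24 + U (N(U) = U + 24 = 24 + U)
N(C(-5))/11201 = (24 - 5)/11201 = 19*(1/11201) = 19/11201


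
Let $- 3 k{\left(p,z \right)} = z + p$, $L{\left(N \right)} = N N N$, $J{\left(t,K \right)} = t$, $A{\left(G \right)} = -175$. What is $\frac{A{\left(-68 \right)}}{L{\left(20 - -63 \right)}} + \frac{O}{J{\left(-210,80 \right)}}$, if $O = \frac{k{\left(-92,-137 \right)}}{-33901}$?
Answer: $- \frac{3606646027}{12212015184810} \approx -0.00029534$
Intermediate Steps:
$L{\left(N \right)} = N^{3}$ ($L{\left(N \right)} = N^{2} N = N^{3}$)
$k{\left(p,z \right)} = - \frac{p}{3} - \frac{z}{3}$ ($k{\left(p,z \right)} = - \frac{z + p}{3} = - \frac{p + z}{3} = - \frac{p}{3} - \frac{z}{3}$)
$O = - \frac{229}{101703}$ ($O = \frac{\left(- \frac{1}{3}\right) \left(-92\right) - - \frac{137}{3}}{-33901} = \left(\frac{92}{3} + \frac{137}{3}\right) \left(- \frac{1}{33901}\right) = \frac{229}{3} \left(- \frac{1}{33901}\right) = - \frac{229}{101703} \approx -0.0022517$)
$\frac{A{\left(-68 \right)}}{L{\left(20 - -63 \right)}} + \frac{O}{J{\left(-210,80 \right)}} = - \frac{175}{\left(20 - -63\right)^{3}} - \frac{229}{101703 \left(-210\right)} = - \frac{175}{\left(20 + 63\right)^{3}} - - \frac{229}{21357630} = - \frac{175}{83^{3}} + \frac{229}{21357630} = - \frac{175}{571787} + \frac{229}{21357630} = - \frac{3606646027}{12212015184810}$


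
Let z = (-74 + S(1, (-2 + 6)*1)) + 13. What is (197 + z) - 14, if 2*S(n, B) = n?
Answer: 245/2 ≈ 122.50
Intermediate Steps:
S(n, B) = n/2
z = -121/2 (z = (-74 + (½)*1) + 13 = (-74 + ½) + 13 = -147/2 + 13 = -121/2 ≈ -60.500)
(197 + z) - 14 = (197 - 121/2) - 14 = 273/2 - 14 = 245/2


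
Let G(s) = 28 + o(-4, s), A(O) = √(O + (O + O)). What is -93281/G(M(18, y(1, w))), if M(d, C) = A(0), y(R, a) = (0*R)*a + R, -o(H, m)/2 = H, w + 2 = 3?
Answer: -93281/36 ≈ -2591.1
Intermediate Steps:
w = 1 (w = -2 + 3 = 1)
o(H, m) = -2*H
y(R, a) = R (y(R, a) = 0*a + R = 0 + R = R)
A(O) = √3*√O (A(O) = √(O + 2*O) = √(3*O) = √3*√O)
M(d, C) = 0 (M(d, C) = √3*√0 = √3*0 = 0)
G(s) = 36 (G(s) = 28 - 2*(-4) = 28 + 8 = 36)
-93281/G(M(18, y(1, w))) = -93281/36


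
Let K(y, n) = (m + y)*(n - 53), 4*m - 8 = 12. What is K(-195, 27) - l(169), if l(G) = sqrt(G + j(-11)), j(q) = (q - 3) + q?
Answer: 4928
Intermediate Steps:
m = 5 (m = 2 + (1/4)*12 = 2 + 3 = 5)
j(q) = -3 + 2*q (j(q) = (-3 + q) + q = -3 + 2*q)
K(y, n) = (-53 + n)*(5 + y) (K(y, n) = (5 + y)*(n - 53) = (5 + y)*(-53 + n) = (-53 + n)*(5 + y))
l(G) = sqrt(-25 + G) (l(G) = sqrt(G + (-3 + 2*(-11))) = sqrt(G + (-3 - 22)) = sqrt(G - 25) = sqrt(-25 + G))
K(-195, 27) - l(169) = (-265 - 53*(-195) + 5*27 + 27*(-195)) - sqrt(-25 + 169) = (-265 + 10335 + 135 - 5265) - sqrt(144) = 4940 - 1*12 = 4940 - 12 = 4928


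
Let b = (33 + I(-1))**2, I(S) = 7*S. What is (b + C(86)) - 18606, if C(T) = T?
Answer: -17844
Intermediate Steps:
b = 676 (b = (33 + 7*(-1))**2 = (33 - 7)**2 = 26**2 = 676)
(b + C(86)) - 18606 = (676 + 86) - 18606 = 762 - 18606 = -17844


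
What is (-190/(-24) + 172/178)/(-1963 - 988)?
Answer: -9487/3151668 ≈ -0.0030102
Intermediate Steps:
(-190/(-24) + 172/178)/(-1963 - 988) = (-190*(-1/24) + 172*(1/178))/(-2951) = -(95/12 + 86/89)/2951 = -1/2951*9487/1068 = -9487/3151668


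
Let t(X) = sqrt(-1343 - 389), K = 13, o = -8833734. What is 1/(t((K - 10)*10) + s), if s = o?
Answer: -4416867/39017428192244 - I*sqrt(433)/39017428192244 ≈ -1.132e-7 - 5.3332e-13*I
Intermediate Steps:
s = -8833734
t(X) = 2*I*sqrt(433) (t(X) = sqrt(-1732) = 2*I*sqrt(433))
1/(t((K - 10)*10) + s) = 1/(2*I*sqrt(433) - 8833734) = 1/(-8833734 + 2*I*sqrt(433))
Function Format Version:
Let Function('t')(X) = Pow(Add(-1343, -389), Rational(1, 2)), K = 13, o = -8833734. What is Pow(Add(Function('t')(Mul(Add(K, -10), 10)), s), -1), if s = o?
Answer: Add(Rational(-4416867, 39017428192244), Mul(Rational(-1, 39017428192244), I, Pow(433, Rational(1, 2)))) ≈ Add(-1.1320e-7, Mul(-5.3332e-13, I))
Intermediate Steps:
s = -8833734
Function('t')(X) = Mul(2, I, Pow(433, Rational(1, 2))) (Function('t')(X) = Pow(-1732, Rational(1, 2)) = Mul(2, I, Pow(433, Rational(1, 2))))
Pow(Add(Function('t')(Mul(Add(K, -10), 10)), s), -1) = Pow(Add(Mul(2, I, Pow(433, Rational(1, 2))), -8833734), -1) = Pow(Add(-8833734, Mul(2, I, Pow(433, Rational(1, 2)))), -1)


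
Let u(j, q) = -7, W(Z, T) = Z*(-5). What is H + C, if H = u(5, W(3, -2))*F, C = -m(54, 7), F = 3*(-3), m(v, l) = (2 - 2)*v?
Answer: 63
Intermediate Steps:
m(v, l) = 0 (m(v, l) = 0*v = 0)
W(Z, T) = -5*Z
F = -9
C = 0 (C = -1*0 = 0)
H = 63 (H = -7*(-9) = 63)
H + C = 63 + 0 = 63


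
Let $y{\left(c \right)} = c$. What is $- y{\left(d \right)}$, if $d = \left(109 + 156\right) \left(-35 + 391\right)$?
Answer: $-94340$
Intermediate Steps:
$d = 94340$ ($d = 265 \cdot 356 = 94340$)
$- y{\left(d \right)} = \left(-1\right) 94340 = -94340$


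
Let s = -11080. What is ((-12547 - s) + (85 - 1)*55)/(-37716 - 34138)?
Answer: -3153/71854 ≈ -0.043881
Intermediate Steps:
((-12547 - s) + (85 - 1)*55)/(-37716 - 34138) = ((-12547 - 1*(-11080)) + (85 - 1)*55)/(-37716 - 34138) = ((-12547 + 11080) + 84*55)/(-71854) = (-1467 + 4620)*(-1/71854) = 3153*(-1/71854) = -3153/71854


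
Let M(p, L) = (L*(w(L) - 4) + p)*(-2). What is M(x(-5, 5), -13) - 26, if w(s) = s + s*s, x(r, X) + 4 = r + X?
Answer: 3934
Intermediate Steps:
x(r, X) = -4 + X + r (x(r, X) = -4 + (r + X) = -4 + (X + r) = -4 + X + r)
w(s) = s + s²
M(p, L) = -2*p - 2*L*(-4 + L*(1 + L)) (M(p, L) = (L*(L*(1 + L) - 4) + p)*(-2) = (L*(-4 + L*(1 + L)) + p)*(-2) = (p + L*(-4 + L*(1 + L)))*(-2) = -2*p - 2*L*(-4 + L*(1 + L)))
M(x(-5, 5), -13) - 26 = (-2*(-4 + 5 - 5) - 2*(-13)² - 2*(-13)³ + 8*(-13)) - 26 = (-2*(-4) - 2*169 - 2*(-2197) - 104) - 26 = (8 - 338 + 4394 - 104) - 26 = 3960 - 26 = 3934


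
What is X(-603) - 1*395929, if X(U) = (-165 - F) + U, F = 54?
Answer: -396751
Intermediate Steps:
X(U) = -219 + U (X(U) = (-165 - 1*54) + U = (-165 - 54) + U = -219 + U)
X(-603) - 1*395929 = (-219 - 603) - 1*395929 = -822 - 395929 = -396751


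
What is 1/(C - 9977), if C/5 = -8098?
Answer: -1/50467 ≈ -1.9815e-5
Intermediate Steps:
C = -40490 (C = 5*(-8098) = -40490)
1/(C - 9977) = 1/(-40490 - 9977) = 1/(-50467) = -1/50467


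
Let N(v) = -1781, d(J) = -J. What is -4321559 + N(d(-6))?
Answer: -4323340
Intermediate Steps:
-4321559 + N(d(-6)) = -4321559 - 1781 = -4323340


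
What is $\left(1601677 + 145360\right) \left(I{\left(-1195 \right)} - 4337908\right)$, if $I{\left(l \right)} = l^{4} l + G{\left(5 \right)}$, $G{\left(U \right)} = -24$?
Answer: $-4257372299201856966859$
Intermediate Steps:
$I{\left(l \right)} = -24 + l^{5}$ ($I{\left(l \right)} = l^{4} l - 24 = l^{5} - 24 = -24 + l^{5}$)
$\left(1601677 + 145360\right) \left(I{\left(-1195 \right)} - 4337908\right) = \left(1601677 + 145360\right) \left(\left(-24 + \left(-1195\right)^{5}\right) - 4337908\right) = 1747037 \left(\left(-24 - 2436910203746875\right) - 4337908\right) = 1747037 \left(-2436910203746899 - 4337908\right) = 1747037 \left(-2436910208084807\right) = -4257372299201856966859$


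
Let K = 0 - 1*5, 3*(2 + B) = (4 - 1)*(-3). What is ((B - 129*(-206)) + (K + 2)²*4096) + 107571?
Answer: 171004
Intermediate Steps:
B = -5 (B = -2 + ((4 - 1)*(-3))/3 = -2 + (3*(-3))/3 = -2 + (⅓)*(-9) = -2 - 3 = -5)
K = -5 (K = 0 - 5 = -5)
((B - 129*(-206)) + (K + 2)²*4096) + 107571 = ((-5 - 129*(-206)) + (-5 + 2)²*4096) + 107571 = ((-5 + 26574) + (-3)²*4096) + 107571 = (26569 + 9*4096) + 107571 = (26569 + 36864) + 107571 = 63433 + 107571 = 171004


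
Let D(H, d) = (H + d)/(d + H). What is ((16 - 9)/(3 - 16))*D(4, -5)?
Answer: -7/13 ≈ -0.53846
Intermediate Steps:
D(H, d) = 1 (D(H, d) = (H + d)/(H + d) = 1)
((16 - 9)/(3 - 16))*D(4, -5) = ((16 - 9)/(3 - 16))*1 = (7/(-13))*1 = (7*(-1/13))*1 = -7/13*1 = -7/13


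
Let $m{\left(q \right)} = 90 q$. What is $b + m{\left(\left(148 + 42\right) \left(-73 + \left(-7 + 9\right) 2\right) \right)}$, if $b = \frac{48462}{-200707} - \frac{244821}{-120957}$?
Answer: $- \frac{9548096873229929}{8092305533} \approx -1.1799 \cdot 10^{6}$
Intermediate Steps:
$b = \frac{14425156771}{8092305533}$ ($b = 48462 \left(- \frac{1}{200707}\right) - - \frac{81607}{40319} = - \frac{48462}{200707} + \frac{81607}{40319} = \frac{14425156771}{8092305533} \approx 1.7826$)
$b + m{\left(\left(148 + 42\right) \left(-73 + \left(-7 + 9\right) 2\right) \right)} = \frac{14425156771}{8092305533} + 90 \left(148 + 42\right) \left(-73 + \left(-7 + 9\right) 2\right) = \frac{14425156771}{8092305533} + 90 \cdot 190 \left(-73 + 2 \cdot 2\right) = \frac{14425156771}{8092305533} + 90 \cdot 190 \left(-73 + 4\right) = \frac{14425156771}{8092305533} + 90 \cdot 190 \left(-69\right) = \frac{14425156771}{8092305533} + 90 \left(-13110\right) = \frac{14425156771}{8092305533} - 1179900 = - \frac{9548096873229929}{8092305533}$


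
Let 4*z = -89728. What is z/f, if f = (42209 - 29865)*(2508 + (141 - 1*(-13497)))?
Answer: -1402/12456639 ≈ -0.00011255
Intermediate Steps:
z = -22432 (z = (1/4)*(-89728) = -22432)
f = 199306224 (f = 12344*(2508 + (141 + 13497)) = 12344*(2508 + 13638) = 12344*16146 = 199306224)
z/f = -22432/199306224 = -22432*1/199306224 = -1402/12456639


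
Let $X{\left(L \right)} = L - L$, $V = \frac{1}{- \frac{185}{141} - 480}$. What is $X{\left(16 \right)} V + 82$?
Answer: $82$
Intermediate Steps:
$V = - \frac{141}{67865}$ ($V = \frac{1}{\left(-185\right) \frac{1}{141} - 480} = \frac{1}{- \frac{185}{141} - 480} = \frac{1}{- \frac{67865}{141}} = - \frac{141}{67865} \approx -0.0020777$)
$X{\left(L \right)} = 0$
$X{\left(16 \right)} V + 82 = 0 \left(- \frac{141}{67865}\right) + 82 = 0 + 82 = 82$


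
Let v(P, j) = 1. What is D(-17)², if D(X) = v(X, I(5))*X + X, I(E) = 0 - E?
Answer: 1156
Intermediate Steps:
I(E) = -E
D(X) = 2*X (D(X) = 1*X + X = X + X = 2*X)
D(-17)² = (2*(-17))² = (-34)² = 1156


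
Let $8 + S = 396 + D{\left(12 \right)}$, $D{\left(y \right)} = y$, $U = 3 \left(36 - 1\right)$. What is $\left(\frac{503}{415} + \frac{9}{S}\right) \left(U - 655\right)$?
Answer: $- \frac{450857}{664} \approx -679.0$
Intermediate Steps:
$U = 105$ ($U = 3 \left(36 - 1\right) = 3 \cdot 35 = 105$)
$S = 400$ ($S = -8 + \left(396 + 12\right) = -8 + 408 = 400$)
$\left(\frac{503}{415} + \frac{9}{S}\right) \left(U - 655\right) = \left(\frac{503}{415} + \frac{9}{400}\right) \left(105 - 655\right) = \left(503 \cdot \frac{1}{415} + 9 \cdot \frac{1}{400}\right) \left(-550\right) = \left(\frac{503}{415} + \frac{9}{400}\right) \left(-550\right) = \frac{40987}{33200} \left(-550\right) = - \frac{450857}{664}$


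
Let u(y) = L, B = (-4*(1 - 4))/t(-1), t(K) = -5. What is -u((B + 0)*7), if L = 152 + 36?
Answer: -188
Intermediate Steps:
B = -12/5 (B = -4*(1 - 4)/(-5) = -4*(-3)*(-⅕) = 12*(-⅕) = -12/5 ≈ -2.4000)
L = 188
u(y) = 188
-u((B + 0)*7) = -1*188 = -188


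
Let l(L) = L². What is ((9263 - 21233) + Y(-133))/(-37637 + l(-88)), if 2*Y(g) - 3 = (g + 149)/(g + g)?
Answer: 3183629/7951538 ≈ 0.40038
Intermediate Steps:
Y(g) = 3/2 + (149 + g)/(4*g) (Y(g) = 3/2 + ((g + 149)/(g + g))/2 = 3/2 + ((149 + g)/((2*g)))/2 = 3/2 + ((149 + g)*(1/(2*g)))/2 = 3/2 + ((149 + g)/(2*g))/2 = 3/2 + (149 + g)/(4*g))
((9263 - 21233) + Y(-133))/(-37637 + l(-88)) = ((9263 - 21233) + (¼)*(149 + 7*(-133))/(-133))/(-37637 + (-88)²) = (-11970 + (¼)*(-1/133)*(149 - 931))/(-37637 + 7744) = (-11970 + (¼)*(-1/133)*(-782))/(-29893) = (-11970 + 391/266)*(-1/29893) = -3183629/266*(-1/29893) = 3183629/7951538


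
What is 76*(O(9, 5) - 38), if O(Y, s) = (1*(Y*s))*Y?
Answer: 27892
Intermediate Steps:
O(Y, s) = s*Y**2 (O(Y, s) = (Y*s)*Y = s*Y**2)
76*(O(9, 5) - 38) = 76*(5*9**2 - 38) = 76*(5*81 - 38) = 76*(405 - 38) = 76*367 = 27892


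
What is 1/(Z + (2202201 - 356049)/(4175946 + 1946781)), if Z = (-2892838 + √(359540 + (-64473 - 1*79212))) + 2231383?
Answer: -306129285554728311/202490554370811572221474 - 462812171809*√215855/202490554370811572221474 ≈ -1.5129e-6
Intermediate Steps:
Z = -661455 + √215855 (Z = (-2892838 + √(359540 + (-64473 - 79212))) + 2231383 = (-2892838 + √(359540 - 143685)) + 2231383 = (-2892838 + √215855) + 2231383 = -661455 + √215855 ≈ -6.6099e+5)
1/(Z + (2202201 - 356049)/(4175946 + 1946781)) = 1/((-661455 + √215855) + (2202201 - 356049)/(4175946 + 1946781)) = 1/((-661455 + √215855) + 1846152/6122727) = 1/((-661455 + √215855) + 1846152*(1/6122727)) = 1/((-661455 + √215855) + 205128/680303) = 1/(-449989615737/680303 + √215855)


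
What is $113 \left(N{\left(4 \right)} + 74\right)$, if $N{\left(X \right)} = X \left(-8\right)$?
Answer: $4746$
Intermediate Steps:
$N{\left(X \right)} = - 8 X$
$113 \left(N{\left(4 \right)} + 74\right) = 113 \left(\left(-8\right) 4 + 74\right) = 113 \left(-32 + 74\right) = 113 \cdot 42 = 4746$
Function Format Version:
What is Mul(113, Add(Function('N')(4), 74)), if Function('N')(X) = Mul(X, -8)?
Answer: 4746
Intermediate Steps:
Function('N')(X) = Mul(-8, X)
Mul(113, Add(Function('N')(4), 74)) = Mul(113, Add(Mul(-8, 4), 74)) = Mul(113, Add(-32, 74)) = Mul(113, 42) = 4746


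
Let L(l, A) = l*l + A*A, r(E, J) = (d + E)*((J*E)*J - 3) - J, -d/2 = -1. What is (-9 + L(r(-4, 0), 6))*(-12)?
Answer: -756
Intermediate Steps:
d = 2 (d = -2*(-1) = 2)
r(E, J) = -J + (-3 + E*J²)*(2 + E) (r(E, J) = (2 + E)*((J*E)*J - 3) - J = (2 + E)*((E*J)*J - 3) - J = (2 + E)*(E*J² - 3) - J = (2 + E)*(-3 + E*J²) - J = (-3 + E*J²)*(2 + E) - J = -J + (-3 + E*J²)*(2 + E))
L(l, A) = A² + l² (L(l, A) = l² + A² = A² + l²)
(-9 + L(r(-4, 0), 6))*(-12) = (-9 + (6² + (-6 - 1*0 - 3*(-4) + (-4)²*0² + 2*(-4)*0²)²))*(-12) = (-9 + (36 + (-6 + 0 + 12 + 16*0 + 2*(-4)*0)²))*(-12) = (-9 + (36 + (-6 + 0 + 12 + 0 + 0)²))*(-12) = (-9 + (36 + 6²))*(-12) = (-9 + (36 + 36))*(-12) = (-9 + 72)*(-12) = 63*(-12) = -756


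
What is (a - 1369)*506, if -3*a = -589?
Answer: -1780108/3 ≈ -5.9337e+5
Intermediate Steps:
a = 589/3 (a = -⅓*(-589) = 589/3 ≈ 196.33)
(a - 1369)*506 = (589/3 - 1369)*506 = -3518/3*506 = -1780108/3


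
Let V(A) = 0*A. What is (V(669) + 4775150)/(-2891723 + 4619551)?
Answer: 2387575/863914 ≈ 2.7637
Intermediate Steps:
V(A) = 0
(V(669) + 4775150)/(-2891723 + 4619551) = (0 + 4775150)/(-2891723 + 4619551) = 4775150/1727828 = 4775150*(1/1727828) = 2387575/863914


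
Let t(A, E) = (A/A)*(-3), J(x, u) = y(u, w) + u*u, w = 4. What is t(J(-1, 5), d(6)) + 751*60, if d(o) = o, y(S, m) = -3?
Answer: 45057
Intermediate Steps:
J(x, u) = -3 + u² (J(x, u) = -3 + u*u = -3 + u²)
t(A, E) = -3 (t(A, E) = 1*(-3) = -3)
t(J(-1, 5), d(6)) + 751*60 = -3 + 751*60 = -3 + 45060 = 45057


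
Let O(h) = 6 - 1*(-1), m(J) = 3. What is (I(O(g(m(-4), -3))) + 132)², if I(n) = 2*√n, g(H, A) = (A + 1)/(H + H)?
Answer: 17452 + 528*√7 ≈ 18849.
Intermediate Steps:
g(H, A) = (1 + A)/(2*H) (g(H, A) = (1 + A)/((2*H)) = (1 + A)*(1/(2*H)) = (1 + A)/(2*H))
O(h) = 7 (O(h) = 6 + 1 = 7)
(I(O(g(m(-4), -3))) + 132)² = (2*√7 + 132)² = (132 + 2*√7)²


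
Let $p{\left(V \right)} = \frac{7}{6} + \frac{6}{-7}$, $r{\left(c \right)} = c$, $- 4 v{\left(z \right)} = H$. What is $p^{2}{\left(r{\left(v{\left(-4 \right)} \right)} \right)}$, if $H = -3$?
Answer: $\frac{169}{1764} \approx 0.095805$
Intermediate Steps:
$v{\left(z \right)} = \frac{3}{4}$ ($v{\left(z \right)} = \left(- \frac{1}{4}\right) \left(-3\right) = \frac{3}{4}$)
$p{\left(V \right)} = \frac{13}{42}$ ($p{\left(V \right)} = 7 \cdot \frac{1}{6} + 6 \left(- \frac{1}{7}\right) = \frac{7}{6} - \frac{6}{7} = \frac{13}{42}$)
$p^{2}{\left(r{\left(v{\left(-4 \right)} \right)} \right)} = \left(\frac{13}{42}\right)^{2} = \frac{169}{1764}$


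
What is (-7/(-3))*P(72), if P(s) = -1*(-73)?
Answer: 511/3 ≈ 170.33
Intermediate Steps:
P(s) = 73
(-7/(-3))*P(72) = -7/(-3)*73 = -7*(-1/3)*73 = (7/3)*73 = 511/3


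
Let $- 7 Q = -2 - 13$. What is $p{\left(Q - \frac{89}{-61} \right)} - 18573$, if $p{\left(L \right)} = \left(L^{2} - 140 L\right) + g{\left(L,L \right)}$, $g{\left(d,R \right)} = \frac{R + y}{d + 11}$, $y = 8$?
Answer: $- \frac{21671786607689}{1136821315} \approx -19064.0$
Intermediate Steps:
$Q = \frac{15}{7}$ ($Q = - \frac{-2 - 13}{7} = \left(- \frac{1}{7}\right) \left(-15\right) = \frac{15}{7} \approx 2.1429$)
$g{\left(d,R \right)} = \frac{8 + R}{11 + d}$ ($g{\left(d,R \right)} = \frac{R + 8}{d + 11} = \frac{8 + R}{11 + d}$)
$p{\left(L \right)} = L^{2} - 140 L + \frac{8 + L}{11 + L}$ ($p{\left(L \right)} = \left(L^{2} - 140 L\right) + \frac{8 + L}{11 + L} = L^{2} - 140 L + \frac{8 + L}{11 + L}$)
$p{\left(Q - \frac{89}{-61} \right)} - 18573 = \frac{8 + \left(\frac{15}{7} - \frac{89}{-61}\right) + \left(\frac{15}{7} - \frac{89}{-61}\right) \left(-140 + \left(\frac{15}{7} - \frac{89}{-61}\right)\right) \left(11 + \left(\frac{15}{7} - \frac{89}{-61}\right)\right)}{11 + \left(\frac{15}{7} - \frac{89}{-61}\right)} - 18573 = \frac{8 + \left(\frac{15}{7} - - \frac{89}{61}\right) + \left(\frac{15}{7} - - \frac{89}{61}\right) \left(-140 + \left(\frac{15}{7} - - \frac{89}{61}\right)\right) \left(11 + \left(\frac{15}{7} - - \frac{89}{61}\right)\right)}{11 + \left(\frac{15}{7} - - \frac{89}{61}\right)} - 18573 = \frac{8 + \left(\frac{15}{7} + \frac{89}{61}\right) + \left(\frac{15}{7} + \frac{89}{61}\right) \left(-140 + \left(\frac{15}{7} + \frac{89}{61}\right)\right) \left(11 + \left(\frac{15}{7} + \frac{89}{61}\right)\right)}{11 + \left(\frac{15}{7} + \frac{89}{61}\right)} - 18573 = \frac{8 + \frac{1538}{427} + \frac{1538 \left(-140 + \frac{1538}{427}\right) \left(11 + \frac{1538}{427}\right)}{427}}{11 + \frac{1538}{427}} - 18573 = \frac{8 + \frac{1538}{427} + \frac{1538}{427} \left(- \frac{58242}{427}\right) \frac{6235}{427}}{\frac{6235}{427}} - 18573 = \frac{427 \left(8 + \frac{1538}{427} - \frac{558507582060}{77854483}\right)}{6235} - 18573 = \frac{427}{6235} \left(- \frac{557604324194}{77854483}\right) - 18573 = - \frac{557604324194}{1136821315} - 18573 = - \frac{21671786607689}{1136821315}$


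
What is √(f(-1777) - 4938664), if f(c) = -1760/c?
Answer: 2*I*√3898739851634/1777 ≈ 2222.3*I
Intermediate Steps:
√(f(-1777) - 4938664) = √(-1760/(-1777) - 4938664) = √(-1760*(-1/1777) - 4938664) = √(1760/1777 - 4938664) = √(-8776004168/1777) = 2*I*√3898739851634/1777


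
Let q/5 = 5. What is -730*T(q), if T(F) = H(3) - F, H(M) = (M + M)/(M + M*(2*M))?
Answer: 126290/7 ≈ 18041.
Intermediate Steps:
H(M) = 2*M/(M + 2*M²) (H(M) = (2*M)/(M + 2*M²) = 2*M/(M + 2*M²))
q = 25 (q = 5*5 = 25)
T(F) = 2/7 - F (T(F) = 2/(1 + 2*3) - F = 2/(1 + 6) - F = 2/7 - F)
-730*T(q) = -730*(2/7 - 1*25) = -730*(2/7 - 25) = -730*(-173/7) = 126290/7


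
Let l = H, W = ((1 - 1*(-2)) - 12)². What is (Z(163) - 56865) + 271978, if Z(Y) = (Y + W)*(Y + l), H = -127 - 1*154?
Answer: 186321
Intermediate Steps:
W = 81 (W = ((1 + 2) - 12)² = (3 - 12)² = (-9)² = 81)
H = -281 (H = -127 - 154 = -281)
l = -281
Z(Y) = (-281 + Y)*(81 + Y) (Z(Y) = (Y + 81)*(Y - 281) = (81 + Y)*(-281 + Y) = (-281 + Y)*(81 + Y))
(Z(163) - 56865) + 271978 = ((-22761 + 163² - 200*163) - 56865) + 271978 = ((-22761 + 26569 - 32600) - 56865) + 271978 = (-28792 - 56865) + 271978 = -85657 + 271978 = 186321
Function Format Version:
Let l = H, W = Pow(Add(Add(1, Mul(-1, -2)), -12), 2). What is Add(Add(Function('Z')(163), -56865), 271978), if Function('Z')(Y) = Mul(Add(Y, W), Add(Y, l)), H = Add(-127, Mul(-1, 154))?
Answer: 186321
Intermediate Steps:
W = 81 (W = Pow(Add(Add(1, 2), -12), 2) = Pow(Add(3, -12), 2) = Pow(-9, 2) = 81)
H = -281 (H = Add(-127, -154) = -281)
l = -281
Function('Z')(Y) = Mul(Add(-281, Y), Add(81, Y)) (Function('Z')(Y) = Mul(Add(Y, 81), Add(Y, -281)) = Mul(Add(81, Y), Add(-281, Y)) = Mul(Add(-281, Y), Add(81, Y)))
Add(Add(Function('Z')(163), -56865), 271978) = Add(Add(Add(-22761, Pow(163, 2), Mul(-200, 163)), -56865), 271978) = Add(Add(Add(-22761, 26569, -32600), -56865), 271978) = Add(Add(-28792, -56865), 271978) = Add(-85657, 271978) = 186321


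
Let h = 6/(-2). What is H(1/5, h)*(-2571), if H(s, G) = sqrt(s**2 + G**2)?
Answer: -2571*sqrt(226)/5 ≈ -7730.1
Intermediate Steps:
h = -3 (h = 6*(-1/2) = -3)
H(s, G) = sqrt(G**2 + s**2)
H(1/5, h)*(-2571) = sqrt((-3)**2 + (1/5)**2)*(-2571) = sqrt(9 + (1/5)**2)*(-2571) = sqrt(9 + 1/25)*(-2571) = sqrt(226/25)*(-2571) = (sqrt(226)/5)*(-2571) = -2571*sqrt(226)/5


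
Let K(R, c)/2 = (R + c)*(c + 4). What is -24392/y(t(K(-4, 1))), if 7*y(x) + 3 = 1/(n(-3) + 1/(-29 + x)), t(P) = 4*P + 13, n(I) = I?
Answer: 69834296/1363 ≈ 51236.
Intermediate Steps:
K(R, c) = 2*(4 + c)*(R + c) (K(R, c) = 2*((R + c)*(c + 4)) = 2*((R + c)*(4 + c)) = 2*((4 + c)*(R + c)) = 2*(4 + c)*(R + c))
t(P) = 13 + 4*P
y(x) = -3/7 + 1/(7*(-3 + 1/(-29 + x)))
-24392/y(t(K(-4, 1))) = -24392*7*(88 - 3*(13 + 4*(2*1**2 + 8*(-4) + 8*1 + 2*(-4)*1)))/(-293 + 10*(13 + 4*(2*1**2 + 8*(-4) + 8*1 + 2*(-4)*1))) = -24392*7*(88 - 3*(13 + 4*(2*1 - 32 + 8 - 8)))/(-293 + 10*(13 + 4*(2*1 - 32 + 8 - 8))) = -24392*7*(88 - 3*(13 + 4*(2 - 32 + 8 - 8)))/(-293 + 10*(13 + 4*(2 - 32 + 8 - 8))) = -24392*7*(88 - 3*(13 + 4*(-30)))/(-293 + 10*(13 + 4*(-30))) = -24392*7*(88 - 3*(13 - 120))/(-293 + 10*(13 - 120)) = -24392*7*(88 - 3*(-107))/(-293 + 10*(-107)) = -24392*7*(88 + 321)/(-293 - 1070) = -24392/((1/7)*(-1363)/409) = -24392/((1/7)*(1/409)*(-1363)) = -24392/(-1363/2863) = -24392*(-2863/1363) = 69834296/1363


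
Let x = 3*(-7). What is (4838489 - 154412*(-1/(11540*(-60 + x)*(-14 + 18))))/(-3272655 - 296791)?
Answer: -4522729169257/3336503954040 ≈ -1.3555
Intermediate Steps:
x = -21
(4838489 - 154412*(-1/(11540*(-60 + x)*(-14 + 18))))/(-3272655 - 296791) = (4838489 - 154412*(-1/(11540*(-60 - 21)*(-14 + 18))))/(-3272655 - 296791) = (4838489 - 154412/((-46160*(-81))))/(-3569446) = (4838489 - 154412/((-11540*(-324))))*(-1/3569446) = (4838489 - 154412/3738960)*(-1/3569446) = (4838489 - 154412*1/3738960)*(-1/3569446) = (4838489 - 38603/934740)*(-1/3569446) = (4522729169257/934740)*(-1/3569446) = -4522729169257/3336503954040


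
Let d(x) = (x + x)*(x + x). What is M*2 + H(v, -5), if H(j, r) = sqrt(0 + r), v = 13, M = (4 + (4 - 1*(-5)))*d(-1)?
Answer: 104 + I*sqrt(5) ≈ 104.0 + 2.2361*I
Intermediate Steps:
d(x) = 4*x**2 (d(x) = (2*x)*(2*x) = 4*x**2)
M = 52 (M = (4 + (4 - 1*(-5)))*(4*(-1)**2) = (4 + (4 + 5))*(4*1) = (4 + 9)*4 = 13*4 = 52)
H(j, r) = sqrt(r)
M*2 + H(v, -5) = 52*2 + sqrt(-5) = 104 + I*sqrt(5)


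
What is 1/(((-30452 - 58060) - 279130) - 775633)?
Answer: -1/1143275 ≈ -8.7468e-7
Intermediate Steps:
1/(((-30452 - 58060) - 279130) - 775633) = 1/((-88512 - 279130) - 775633) = 1/(-367642 - 775633) = 1/(-1143275) = -1/1143275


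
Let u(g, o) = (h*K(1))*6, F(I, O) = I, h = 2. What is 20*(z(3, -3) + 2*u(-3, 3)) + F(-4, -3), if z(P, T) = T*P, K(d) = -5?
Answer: -2584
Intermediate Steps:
z(P, T) = P*T
u(g, o) = -60 (u(g, o) = (2*(-5))*6 = -10*6 = -60)
20*(z(3, -3) + 2*u(-3, 3)) + F(-4, -3) = 20*(3*(-3) + 2*(-60)) - 4 = 20*(-9 - 120) - 4 = 20*(-129) - 4 = -2580 - 4 = -2584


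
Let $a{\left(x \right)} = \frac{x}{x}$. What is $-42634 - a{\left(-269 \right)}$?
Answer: $-42635$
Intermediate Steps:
$a{\left(x \right)} = 1$
$-42634 - a{\left(-269 \right)} = -42634 - 1 = -42635$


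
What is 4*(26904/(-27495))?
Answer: -35872/9165 ≈ -3.9140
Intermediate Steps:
4*(26904/(-27495)) = 4*(26904*(-1/27495)) = 4*(-8968/9165) = -35872/9165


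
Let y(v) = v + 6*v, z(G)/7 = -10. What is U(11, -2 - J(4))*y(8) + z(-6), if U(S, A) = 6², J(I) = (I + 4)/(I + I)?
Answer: 1946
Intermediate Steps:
J(I) = (4 + I)/(2*I) (J(I) = (4 + I)/((2*I)) = (4 + I)*(1/(2*I)) = (4 + I)/(2*I))
z(G) = -70 (z(G) = 7*(-10) = -70)
y(v) = 7*v
U(S, A) = 36
U(11, -2 - J(4))*y(8) + z(-6) = 36*(7*8) - 70 = 36*56 - 70 = 2016 - 70 = 1946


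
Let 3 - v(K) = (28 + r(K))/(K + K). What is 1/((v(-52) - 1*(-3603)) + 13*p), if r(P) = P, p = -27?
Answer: 13/42312 ≈ 0.00030724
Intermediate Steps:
v(K) = 3 - (28 + K)/(2*K) (v(K) = 3 - (28 + K)/(K + K) = 3 - (28 + K)/(2*K))
1/((v(-52) - 1*(-3603)) + 13*p) = 1/(((5/2 - 14/(-52)) - 1*(-3603)) + 13*(-27)) = 1/(((5/2 - 14*(-1/52)) + 3603) - 351) = 1/(((5/2 + 7/26) + 3603) - 351) = 1/((36/13 + 3603) - 351) = 1/(46875/13 - 351) = 1/(42312/13) = 13/42312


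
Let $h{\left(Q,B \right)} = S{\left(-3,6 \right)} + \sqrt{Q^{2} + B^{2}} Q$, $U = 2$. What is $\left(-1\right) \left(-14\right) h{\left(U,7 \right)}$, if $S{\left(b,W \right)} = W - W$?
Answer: $28 \sqrt{53} \approx 203.84$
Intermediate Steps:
$S{\left(b,W \right)} = 0$
$h{\left(Q,B \right)} = Q \sqrt{B^{2} + Q^{2}}$ ($h{\left(Q,B \right)} = 0 + \sqrt{Q^{2} + B^{2}} Q = 0 + \sqrt{B^{2} + Q^{2}} Q = 0 + Q \sqrt{B^{2} + Q^{2}} = Q \sqrt{B^{2} + Q^{2}}$)
$\left(-1\right) \left(-14\right) h{\left(U,7 \right)} = \left(-1\right) \left(-14\right) 2 \sqrt{7^{2} + 2^{2}} = 14 \cdot 2 \sqrt{49 + 4} = 14 \cdot 2 \sqrt{53} = 28 \sqrt{53}$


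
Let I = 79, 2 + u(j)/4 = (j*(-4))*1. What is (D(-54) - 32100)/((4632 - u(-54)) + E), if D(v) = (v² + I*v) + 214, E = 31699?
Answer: -33236/35475 ≈ -0.93688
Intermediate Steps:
u(j) = -8 - 16*j (u(j) = -8 + 4*((j*(-4))*1) = -8 + 4*(-4*j*1) = -8 + 4*(-4*j) = -8 - 16*j)
D(v) = 214 + v² + 79*v (D(v) = (v² + 79*v) + 214 = 214 + v² + 79*v)
(D(-54) - 32100)/((4632 - u(-54)) + E) = ((214 + (-54)² + 79*(-54)) - 32100)/((4632 - (-8 - 16*(-54))) + 31699) = ((214 + 2916 - 4266) - 32100)/((4632 - (-8 + 864)) + 31699) = (-1136 - 32100)/((4632 - 1*856) + 31699) = -33236/((4632 - 856) + 31699) = -33236/(3776 + 31699) = -33236/35475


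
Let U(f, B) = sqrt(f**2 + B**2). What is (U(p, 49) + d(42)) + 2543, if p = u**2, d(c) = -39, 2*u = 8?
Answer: 2504 + sqrt(2657) ≈ 2555.5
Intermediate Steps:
u = 4 (u = (1/2)*8 = 4)
p = 16 (p = 4**2 = 16)
U(f, B) = sqrt(B**2 + f**2)
(U(p, 49) + d(42)) + 2543 = (sqrt(49**2 + 16**2) - 39) + 2543 = (sqrt(2401 + 256) - 39) + 2543 = (sqrt(2657) - 39) + 2543 = (-39 + sqrt(2657)) + 2543 = 2504 + sqrt(2657)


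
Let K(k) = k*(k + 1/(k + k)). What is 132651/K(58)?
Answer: 88434/2243 ≈ 39.427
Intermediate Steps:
K(k) = k*(k + 1/(2*k))
132651/K(58) = 132651/(1/2 + 58**2) = 132651/(1/2 + 3364) = 132651/(6729/2) = 132651*(2/6729) = 88434/2243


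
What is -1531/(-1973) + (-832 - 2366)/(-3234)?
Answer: 1876818/1063447 ≈ 1.7648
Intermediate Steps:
-1531/(-1973) + (-832 - 2366)/(-3234) = -1531*(-1/1973) - 3198*(-1/3234) = 1531/1973 + 533/539 = 1876818/1063447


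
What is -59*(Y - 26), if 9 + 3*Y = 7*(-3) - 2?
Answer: 6490/3 ≈ 2163.3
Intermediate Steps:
Y = -32/3 (Y = -3 + (7*(-3) - 2)/3 = -3 + (-21 - 2)/3 = -3 + (1/3)*(-23) = -3 - 23/3 = -32/3 ≈ -10.667)
-59*(Y - 26) = -59*(-32/3 - 26) = -59*(-110/3) = 6490/3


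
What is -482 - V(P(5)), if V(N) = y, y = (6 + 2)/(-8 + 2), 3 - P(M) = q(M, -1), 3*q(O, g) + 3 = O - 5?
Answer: -1442/3 ≈ -480.67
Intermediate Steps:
q(O, g) = -8/3 + O/3 (q(O, g) = -1 + (O - 5)/3 = -1 + (-5 + O)/3 = -1 + (-5/3 + O/3) = -8/3 + O/3)
P(M) = 17/3 - M/3 (P(M) = 3 - (-8/3 + M/3) = 3 + (8/3 - M/3) = 17/3 - M/3)
y = -4/3 (y = 8/(-6) = 8*(-1/6) = -4/3 ≈ -1.3333)
V(N) = -4/3
-482 - V(P(5)) = -482 - 1*(-4/3) = -482 + 4/3 = -1442/3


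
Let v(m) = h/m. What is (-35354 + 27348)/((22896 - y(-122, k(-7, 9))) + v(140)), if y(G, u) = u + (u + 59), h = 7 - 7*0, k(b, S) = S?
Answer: -160120/456381 ≈ -0.35085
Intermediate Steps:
h = 7 (h = 7 + 0 = 7)
v(m) = 7/m
y(G, u) = 59 + 2*u (y(G, u) = u + (59 + u) = 59 + 2*u)
(-35354 + 27348)/((22896 - y(-122, k(-7, 9))) + v(140)) = (-35354 + 27348)/((22896 - (59 + 2*9)) + 7/140) = -8006/((22896 - (59 + 18)) + 7*(1/140)) = -8006/((22896 - 1*77) + 1/20) = -8006/((22896 - 77) + 1/20) = -8006/(22819 + 1/20) = -8006/456381/20 = -8006*20/456381 = -160120/456381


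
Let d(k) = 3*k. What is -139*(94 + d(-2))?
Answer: -12232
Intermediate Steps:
-139*(94 + d(-2)) = -139*(94 + 3*(-2)) = -139*(94 - 6) = -139*88 = -12232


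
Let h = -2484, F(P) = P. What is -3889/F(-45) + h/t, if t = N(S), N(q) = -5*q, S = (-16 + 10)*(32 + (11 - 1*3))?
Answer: 75917/900 ≈ 84.352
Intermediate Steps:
S = -240 (S = -6*(32 + (11 - 3)) = -6*(32 + 8) = -6*40 = -240)
t = 1200 (t = -5*(-240) = 1200)
-3889/F(-45) + h/t = -3889/(-45) - 2484/1200 = -3889*(-1/45) - 2484*1/1200 = 3889/45 - 207/100 = 75917/900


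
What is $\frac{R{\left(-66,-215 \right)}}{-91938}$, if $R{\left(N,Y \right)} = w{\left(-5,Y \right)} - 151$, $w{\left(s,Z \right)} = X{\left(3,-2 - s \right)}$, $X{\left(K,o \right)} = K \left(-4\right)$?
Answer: $\frac{163}{91938} \approx 0.0017729$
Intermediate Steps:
$X{\left(K,o \right)} = - 4 K$
$w{\left(s,Z \right)} = -12$ ($w{\left(s,Z \right)} = \left(-4\right) 3 = -12$)
$R{\left(N,Y \right)} = -163$ ($R{\left(N,Y \right)} = -12 - 151 = -163$)
$\frac{R{\left(-66,-215 \right)}}{-91938} = - \frac{163}{-91938} = \left(-163\right) \left(- \frac{1}{91938}\right) = \frac{163}{91938}$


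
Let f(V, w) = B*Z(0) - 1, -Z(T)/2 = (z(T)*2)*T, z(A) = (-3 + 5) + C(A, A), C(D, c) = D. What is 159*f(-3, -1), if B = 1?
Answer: -159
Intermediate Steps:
z(A) = 2 + A (z(A) = (-3 + 5) + A = 2 + A)
Z(T) = -2*T*(4 + 2*T) (Z(T) = -2*(2 + T)*2*T = -2*(4 + 2*T)*T = -2*T*(4 + 2*T))
f(V, w) = -1 (f(V, w) = 1*(-4*0*(2 + 0)) - 1 = 1*(-4*0*2) - 1 = 1*0 - 1 = 0 - 1 = -1)
159*f(-3, -1) = 159*(-1) = -159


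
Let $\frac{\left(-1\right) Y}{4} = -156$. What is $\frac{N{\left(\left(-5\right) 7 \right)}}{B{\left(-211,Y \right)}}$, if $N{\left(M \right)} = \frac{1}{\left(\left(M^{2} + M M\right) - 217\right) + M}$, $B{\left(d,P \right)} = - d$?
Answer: $\frac{1}{463778} \approx 2.1562 \cdot 10^{-6}$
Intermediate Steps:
$Y = 624$ ($Y = \left(-4\right) \left(-156\right) = 624$)
$N{\left(M \right)} = \frac{1}{-217 + M + 2 M^{2}}$ ($N{\left(M \right)} = \frac{1}{\left(\left(M^{2} + M^{2}\right) - 217\right) + M} = \frac{1}{\left(2 M^{2} - 217\right) + M} = \frac{1}{\left(-217 + 2 M^{2}\right) + M} = \frac{1}{-217 + M + 2 M^{2}}$)
$\frac{N{\left(\left(-5\right) 7 \right)}}{B{\left(-211,Y \right)}} = \frac{1}{\left(-217 - 35 + 2 \left(\left(-5\right) 7\right)^{2}\right) \left(\left(-1\right) \left(-211\right)\right)} = \frac{1}{\left(-217 - 35 + 2 \left(-35\right)^{2}\right) 211} = \frac{1}{-217 - 35 + 2 \cdot 1225} \cdot \frac{1}{211} = \frac{1}{-217 - 35 + 2450} \cdot \frac{1}{211} = \frac{1}{2198} \cdot \frac{1}{211} = \frac{1}{463778}$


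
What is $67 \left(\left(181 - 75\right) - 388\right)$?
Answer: $-18894$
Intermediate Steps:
$67 \left(\left(181 - 75\right) - 388\right) = 67 \left(106 - 388\right) = 67 \left(-282\right) = -18894$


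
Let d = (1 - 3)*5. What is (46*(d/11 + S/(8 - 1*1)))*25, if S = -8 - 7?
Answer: -270250/77 ≈ -3509.7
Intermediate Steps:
S = -15
d = -10 (d = -2*5 = -10)
(46*(d/11 + S/(8 - 1*1)))*25 = (46*(-10/11 - 15/(8 - 1*1)))*25 = (46*(-10*1/11 - 15/(8 - 1)))*25 = (46*(-10/11 - 15/7))*25 = (46*(-235/77))*25 = -10810/77*25 = -270250/77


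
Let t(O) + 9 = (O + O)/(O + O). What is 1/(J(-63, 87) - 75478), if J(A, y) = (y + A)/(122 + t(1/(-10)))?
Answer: -19/1434078 ≈ -1.3249e-5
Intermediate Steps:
t(O) = -8 (t(O) = -9 + (O + O)/(O + O) = -9 + (2*O)/((2*O)) = -9 + (2*O)*(1/(2*O)) = -9 + 1 = -8)
J(A, y) = A/114 + y/114 (J(A, y) = (y + A)/(122 - 8) = (A + y)/114 = (A + y)*(1/114) = A/114 + y/114)
1/(J(-63, 87) - 75478) = 1/(((1/114)*(-63) + (1/114)*87) - 75478) = 1/((-21/38 + 29/38) - 75478) = 1/(4/19 - 75478) = 1/(-1434078/19) = -19/1434078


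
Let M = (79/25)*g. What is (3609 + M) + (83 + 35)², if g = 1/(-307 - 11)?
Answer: 139387271/7950 ≈ 17533.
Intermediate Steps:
g = -1/318 (g = 1/(-318) = -1/318 ≈ -0.0031447)
M = -79/7950 (M = (79/25)*(-1/318) = -79/7950 ≈ -0.0099371)
(3609 + M) + (83 + 35)² = (3609 - 79/7950) + (83 + 35)² = 28691471/7950 + 118² = 28691471/7950 + 13924 = 139387271/7950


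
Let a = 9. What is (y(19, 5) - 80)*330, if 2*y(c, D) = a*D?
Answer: -18975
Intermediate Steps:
y(c, D) = 9*D/2 (y(c, D) = (9*D)/2 = 9*D/2)
(y(19, 5) - 80)*330 = ((9/2)*5 - 80)*330 = (45/2 - 80)*330 = -115/2*330 = -18975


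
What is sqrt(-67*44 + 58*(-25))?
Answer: I*sqrt(4398) ≈ 66.317*I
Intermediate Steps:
sqrt(-67*44 + 58*(-25)) = sqrt(-2948 - 1450) = sqrt(-4398) = I*sqrt(4398)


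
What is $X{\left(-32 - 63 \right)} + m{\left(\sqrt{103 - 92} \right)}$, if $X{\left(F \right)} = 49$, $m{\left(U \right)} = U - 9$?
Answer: $40 + \sqrt{11} \approx 43.317$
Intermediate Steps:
$m{\left(U \right)} = -9 + U$
$X{\left(-32 - 63 \right)} + m{\left(\sqrt{103 - 92} \right)} = 49 - \left(9 - \sqrt{103 - 92}\right) = 49 - \left(9 - \sqrt{11}\right) = 40 + \sqrt{11}$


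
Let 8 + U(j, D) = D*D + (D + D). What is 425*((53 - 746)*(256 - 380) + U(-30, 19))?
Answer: 36687275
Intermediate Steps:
U(j, D) = -8 + D² + 2*D (U(j, D) = -8 + (D*D + (D + D)) = -8 + (D² + 2*D) = -8 + D² + 2*D)
425*((53 - 746)*(256 - 380) + U(-30, 19)) = 425*((53 - 746)*(256 - 380) + (-8 + 19² + 2*19)) = 425*(-693*(-124) + (-8 + 361 + 38)) = 425*(85932 + 391) = 425*86323 = 36687275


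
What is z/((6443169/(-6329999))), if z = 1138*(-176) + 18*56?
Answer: 1261442200720/6443169 ≈ 1.9578e+5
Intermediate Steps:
z = -199280 (z = -200288 + 1008 = -199280)
z/((6443169/(-6329999))) = -199280/(6443169/(-6329999)) = -199280/(6443169*(-1/6329999)) = -199280/(-6443169/6329999) = -199280*(-6329999/6443169) = 1261442200720/6443169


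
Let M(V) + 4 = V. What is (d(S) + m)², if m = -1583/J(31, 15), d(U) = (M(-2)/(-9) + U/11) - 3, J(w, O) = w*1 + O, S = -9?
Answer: 3251622529/2304324 ≈ 1411.1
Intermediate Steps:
M(V) = -4 + V
J(w, O) = O + w (J(w, O) = w + O = O + w)
d(U) = -7/3 + U/11 (d(U) = ((-4 - 2)/(-9) + U/11) - 3 = (-6*(-⅑) + U*(1/11)) - 3 = (⅔ + U/11) - 3 = -7/3 + U/11)
m = -1583/46 (m = -1583/(15 + 31) = -1583/46 ≈ -34.413)
(d(S) + m)² = ((-7/3 + (1/11)*(-9)) - 1583/46)² = ((-7/3 - 9/11) - 1583/46)² = (-104/33 - 1583/46)² = (-57023/1518)² = 3251622529/2304324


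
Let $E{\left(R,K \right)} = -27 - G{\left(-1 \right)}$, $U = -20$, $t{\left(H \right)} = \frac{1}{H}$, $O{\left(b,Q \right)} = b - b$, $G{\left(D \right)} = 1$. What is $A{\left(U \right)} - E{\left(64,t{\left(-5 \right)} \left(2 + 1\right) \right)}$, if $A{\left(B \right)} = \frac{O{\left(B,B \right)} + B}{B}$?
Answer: $29$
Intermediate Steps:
$O{\left(b,Q \right)} = 0$
$A{\left(B \right)} = 1$ ($A{\left(B \right)} = \frac{0 + B}{B} = \frac{B}{B} = 1$)
$E{\left(R,K \right)} = -28$ ($E{\left(R,K \right)} = -27 - 1 = -28$)
$A{\left(U \right)} - E{\left(64,t{\left(-5 \right)} \left(2 + 1\right) \right)} = 1 - -28 = 1 + 28 = 29$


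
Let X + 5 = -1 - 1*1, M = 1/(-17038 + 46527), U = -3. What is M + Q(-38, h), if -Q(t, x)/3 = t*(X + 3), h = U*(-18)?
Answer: -13446983/29489 ≈ -456.00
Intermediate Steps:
M = 1/29489 ≈ 3.3911e-5
h = 54 (h = -3*(-18) = 54)
X = -7 (X = -5 + (-1 - 1*1) = -5 + (-1 - 1) = -5 - 2 = -7)
Q(t, x) = 12*t (Q(t, x) = -3*t*(-7 + 3) = -3*t*(-4) = -(-12)*t = 12*t)
M + Q(-38, h) = 1/29489 + 12*(-38) = 1/29489 - 456 = -13446983/29489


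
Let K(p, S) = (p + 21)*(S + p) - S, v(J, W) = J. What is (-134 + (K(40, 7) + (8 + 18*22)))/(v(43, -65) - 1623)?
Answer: -313/158 ≈ -1.9810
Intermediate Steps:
K(p, S) = -S + (21 + p)*(S + p) (K(p, S) = (21 + p)*(S + p) - S = -S + (21 + p)*(S + p))
(-134 + (K(40, 7) + (8 + 18*22)))/(v(43, -65) - 1623) = (-134 + ((40² + 20*7 + 21*40 + 7*40) + (8 + 18*22)))/(43 - 1623) = (-134 + ((1600 + 140 + 840 + 280) + (8 + 396)))/(-1580) = (-134 + (2860 + 404))*(-1/1580) = (-134 + 3264)*(-1/1580) = 3130*(-1/1580) = -313/158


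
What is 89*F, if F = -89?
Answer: -7921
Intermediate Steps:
89*F = 89*(-89) = -7921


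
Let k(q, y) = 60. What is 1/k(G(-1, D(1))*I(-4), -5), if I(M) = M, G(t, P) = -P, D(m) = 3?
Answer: 1/60 ≈ 0.016667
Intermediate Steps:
1/k(G(-1, D(1))*I(-4), -5) = 1/60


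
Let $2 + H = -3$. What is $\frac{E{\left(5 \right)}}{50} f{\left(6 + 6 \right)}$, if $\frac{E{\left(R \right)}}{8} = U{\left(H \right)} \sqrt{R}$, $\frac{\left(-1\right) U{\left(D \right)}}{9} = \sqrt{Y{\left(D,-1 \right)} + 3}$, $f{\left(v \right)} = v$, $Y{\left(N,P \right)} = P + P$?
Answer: $- \frac{432 \sqrt{5}}{25} \approx -38.639$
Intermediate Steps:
$H = -5$ ($H = -2 - 3 = -5$)
$Y{\left(N,P \right)} = 2 P$
$U{\left(D \right)} = -9$ ($U{\left(D \right)} = - 9 \sqrt{2 \left(-1\right) + 3} = - 9 \sqrt{-2 + 3} = - 9 \sqrt{1} = \left(-9\right) 1 = -9$)
$E{\left(R \right)} = - 72 \sqrt{R}$ ($E{\left(R \right)} = 8 \left(- 9 \sqrt{R}\right) = - 72 \sqrt{R}$)
$\frac{E{\left(5 \right)}}{50} f{\left(6 + 6 \right)} = \frac{\left(-72\right) \sqrt{5}}{50} \left(6 + 6\right) = - 72 \sqrt{5} \cdot \frac{1}{50} \cdot 12 = - \frac{36 \sqrt{5}}{25} \cdot 12 = - \frac{432 \sqrt{5}}{25}$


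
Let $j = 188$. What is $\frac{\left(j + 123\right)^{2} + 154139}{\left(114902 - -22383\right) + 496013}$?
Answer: $\frac{125430}{316649} \approx 0.39612$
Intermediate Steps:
$\frac{\left(j + 123\right)^{2} + 154139}{\left(114902 - -22383\right) + 496013} = \frac{\left(188 + 123\right)^{2} + 154139}{\left(114902 - -22383\right) + 496013} = \frac{311^{2} + 154139}{\left(114902 + 22383\right) + 496013} = \frac{96721 + 154139}{137285 + 496013} = \frac{250860}{633298} = 250860 \cdot \frac{1}{633298} = \frac{125430}{316649}$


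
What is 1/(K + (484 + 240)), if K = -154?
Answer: 1/570 ≈ 0.0017544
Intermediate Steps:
1/(K + (484 + 240)) = 1/(-154 + (484 + 240)) = 1/(-154 + 724) = 1/570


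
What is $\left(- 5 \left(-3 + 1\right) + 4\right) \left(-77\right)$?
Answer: $-1078$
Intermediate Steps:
$\left(- 5 \left(-3 + 1\right) + 4\right) \left(-77\right) = \left(\left(-5\right) \left(-2\right) + 4\right) \left(-77\right) = \left(10 + 4\right) \left(-77\right) = 14 \left(-77\right) = -1078$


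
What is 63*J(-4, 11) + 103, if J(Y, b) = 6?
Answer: 481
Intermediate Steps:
63*J(-4, 11) + 103 = 63*6 + 103 = 378 + 103 = 481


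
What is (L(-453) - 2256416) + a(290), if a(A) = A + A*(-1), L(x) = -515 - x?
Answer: -2256478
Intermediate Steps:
a(A) = 0 (a(A) = A - A = 0)
(L(-453) - 2256416) + a(290) = ((-515 - 1*(-453)) - 2256416) + 0 = ((-515 + 453) - 2256416) + 0 = (-62 - 2256416) + 0 = -2256478 + 0 = -2256478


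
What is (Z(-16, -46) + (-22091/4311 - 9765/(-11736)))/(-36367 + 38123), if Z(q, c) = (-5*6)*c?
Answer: 7733601491/9871431264 ≈ 0.78343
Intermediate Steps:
Z(q, c) = -30*c
(Z(-16, -46) + (-22091/4311 - 9765/(-11736)))/(-36367 + 38123) = (-30*(-46) + (-22091/4311 - 9765/(-11736)))/(-36367 + 38123) = (1380 + (-22091*1/4311 - 9765*(-1/11736)))/1756 = (1380 + (-22091/4311 + 1085/1304))*(1/1756) = (1380 - 24129229/5621544)*(1/1756) = (7733601491/5621544)*(1/1756) = 7733601491/9871431264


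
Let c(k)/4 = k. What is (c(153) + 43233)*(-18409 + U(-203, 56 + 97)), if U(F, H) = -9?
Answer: -807537210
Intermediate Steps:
c(k) = 4*k
(c(153) + 43233)*(-18409 + U(-203, 56 + 97)) = (4*153 + 43233)*(-18409 - 9) = (612 + 43233)*(-18418) = 43845*(-18418) = -807537210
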